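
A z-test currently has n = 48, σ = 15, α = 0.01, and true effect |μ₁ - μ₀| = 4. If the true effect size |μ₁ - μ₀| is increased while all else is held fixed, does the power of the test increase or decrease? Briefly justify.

Power increases: a larger true effect increases the non-centrality λ = |μ₁ - μ₀|/(σ/√n).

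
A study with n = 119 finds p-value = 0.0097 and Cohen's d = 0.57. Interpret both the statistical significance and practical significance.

Statistically significant (p = 0.0097 < 0.05). Cohen's d = 0.57 indicates a medium effect size. Both statistical and practical significance should be considered.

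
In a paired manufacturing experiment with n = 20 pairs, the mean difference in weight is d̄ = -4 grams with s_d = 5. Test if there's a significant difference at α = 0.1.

t = d̄/(s_d/√n) = -4/(5/√20) = -3.578. df = 19, critical t = ±1.729. Reject H₀.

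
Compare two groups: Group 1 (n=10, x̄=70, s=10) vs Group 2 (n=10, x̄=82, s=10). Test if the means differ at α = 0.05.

Pooled sp = 10.0. t = -2.683, df = 18. Critical t = ±2.101. Reject H₀.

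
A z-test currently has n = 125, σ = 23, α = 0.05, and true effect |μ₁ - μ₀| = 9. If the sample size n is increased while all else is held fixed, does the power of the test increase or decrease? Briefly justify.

Power increases: a larger n shrinks the standard error σ/√n, moving the sampling distribution under H₁ further from the critical value.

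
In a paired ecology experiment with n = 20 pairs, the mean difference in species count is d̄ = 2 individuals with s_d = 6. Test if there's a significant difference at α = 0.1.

t = d̄/(s_d/√n) = 2/(6/√20) = 1.491. df = 19, critical t = ±1.729. Fail to reject H₀.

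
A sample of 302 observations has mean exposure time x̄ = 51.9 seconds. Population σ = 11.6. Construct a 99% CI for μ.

CI = x̄ ± z*(σ/√n) = 51.9 ± 2.576(11.6/√302) = 51.9 ± 1.72 = (50.18, 53.62)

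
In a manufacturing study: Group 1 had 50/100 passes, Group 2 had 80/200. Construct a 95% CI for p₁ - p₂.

p̂₁ = 0.5, p̂₂ = 0.4. Difference = 0.1. CI = (-0.019, 0.219)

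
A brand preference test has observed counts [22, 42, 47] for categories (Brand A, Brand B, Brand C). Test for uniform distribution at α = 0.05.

Expected = 37 each. χ² = Σ(O-E)²/E = 9.459. df = 2, critical value = 5.991. Reject H₀.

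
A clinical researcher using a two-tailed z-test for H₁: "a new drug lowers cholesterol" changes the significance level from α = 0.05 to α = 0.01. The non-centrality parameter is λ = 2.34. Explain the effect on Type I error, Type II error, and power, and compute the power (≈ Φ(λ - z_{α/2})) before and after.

Decreasing α from 0.05 to 0.01:
• Type I error rate decreases (α is the Type I rate by definition).
• Critical value moves from z_{α/2} = 1.96 to 2.576, so power = Φ(λ - z_{α/2}) goes from Φ(2.34 - 1.96) = 0.648 to Φ(2.34 - 2.576) = 0.407.
• Type II error rate β = 1 - power therefore increases (0.352 → 0.593).
Appropriate when false positives are costly — here, approving an ineffective drug — patients take a useless medication and may skip effective alternatives.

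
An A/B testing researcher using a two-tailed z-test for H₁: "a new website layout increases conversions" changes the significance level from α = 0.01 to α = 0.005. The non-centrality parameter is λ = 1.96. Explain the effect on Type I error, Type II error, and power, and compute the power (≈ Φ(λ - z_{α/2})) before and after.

Decreasing α from 0.01 to 0.005:
• Type I error rate decreases (α is the Type I rate by definition).
• Critical value moves from z_{α/2} = 2.576 to 2.807, so power = Φ(λ - z_{α/2}) goes from Φ(1.96 - 2.576) = 0.269 to Φ(1.96 - 2.807) = 0.198.
• Type II error rate β = 1 - power therefore increases (0.731 → 0.802).
Appropriate when false positives are costly — here, rolling out a layout that doesn't actually help — wasted engineering effort.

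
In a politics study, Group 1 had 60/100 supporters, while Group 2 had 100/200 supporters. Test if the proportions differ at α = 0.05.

p̂₁ = 0.6, p̂₂ = 0.5, pooled p̂ = 0.533. z = 1.637. Critical: ±1.96. Fail to reject H₀.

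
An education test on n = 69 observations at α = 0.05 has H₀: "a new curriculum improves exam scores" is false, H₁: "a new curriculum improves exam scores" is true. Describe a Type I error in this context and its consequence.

Type I error: rejecting H₀ when it is true — concluding that a new curriculum improves exam scores when in fact it is not. Consequence: adopting a curriculum that gives no real benefit — disruption for nothing.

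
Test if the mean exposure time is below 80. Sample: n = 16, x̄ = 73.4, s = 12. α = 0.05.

t = (73.4 - 80)/(12/√16) = -2.2, df = 15. Critical t = -1.753. Reject H₀.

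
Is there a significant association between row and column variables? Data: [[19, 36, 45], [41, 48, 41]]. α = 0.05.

χ² = 6.159. df = 2, critical = 5.991. Reject H₀. Variables are dependent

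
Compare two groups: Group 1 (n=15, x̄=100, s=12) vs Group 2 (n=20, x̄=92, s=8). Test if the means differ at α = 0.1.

Pooled sp = 9.9. t = 2.367, df = 33. Critical t = ±1.692. Reject H₀.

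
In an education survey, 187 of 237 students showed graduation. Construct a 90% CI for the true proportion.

p̂ = 0.789. CI = p̂ ± z*√(p̂(1-p̂)/n) = (0.745, 0.833)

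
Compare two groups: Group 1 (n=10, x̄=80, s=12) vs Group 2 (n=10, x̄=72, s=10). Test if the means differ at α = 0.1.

Pooled sp = 11.05. t = 1.62, df = 18. Critical t = ±1.734. Fail to reject H₀.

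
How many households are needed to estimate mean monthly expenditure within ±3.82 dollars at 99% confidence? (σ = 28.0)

n = (z*σ/E)² = (2.576×28.0/3.82)² = 356.5 → n = 357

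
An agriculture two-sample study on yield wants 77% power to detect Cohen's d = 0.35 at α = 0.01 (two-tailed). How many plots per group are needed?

z_{α/2} = 2.576, z_β = Φ⁻¹(0.77) = 0.739. For small effect (d = 0.35): n per group = 2(z_{α/2} + z_β)²/d² = 2(2.576 + 0.739)²/0.35² = 179.4 → 180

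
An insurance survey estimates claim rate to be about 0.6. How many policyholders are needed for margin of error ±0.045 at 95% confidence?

n = z²p(1-p)/E² = 1.96²×0.6×0.4/0.045² = 455.3 → n = 456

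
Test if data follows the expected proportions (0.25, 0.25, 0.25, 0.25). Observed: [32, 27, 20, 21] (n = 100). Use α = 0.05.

Expected: [25.0, 25.0, 25.0, 25.0]. χ² = 3.76. df = 3, critical = 7.815. Fail to reject H₀.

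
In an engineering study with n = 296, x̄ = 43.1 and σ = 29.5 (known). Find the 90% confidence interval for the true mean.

CI = x̄ ± z*(σ/√n) = 43.1 ± 1.645(29.5/√296) = 43.1 ± 2.82 = (40.28, 45.92)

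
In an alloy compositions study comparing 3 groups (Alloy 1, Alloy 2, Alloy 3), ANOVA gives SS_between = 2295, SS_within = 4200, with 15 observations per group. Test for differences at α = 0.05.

df_between = 2, df_within = 42. F = MS_between/MS_within = 1147.5/100.0 = 11.475. F_crit ≈ 3.22. Reject H₀. At least one mean differs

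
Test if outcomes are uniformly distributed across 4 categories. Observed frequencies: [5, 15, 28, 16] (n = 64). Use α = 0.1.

Expected = 16 each. χ² = Σ(O-E)²/E = 16.625. df = 3, critical value = 6.251. Reject H₀.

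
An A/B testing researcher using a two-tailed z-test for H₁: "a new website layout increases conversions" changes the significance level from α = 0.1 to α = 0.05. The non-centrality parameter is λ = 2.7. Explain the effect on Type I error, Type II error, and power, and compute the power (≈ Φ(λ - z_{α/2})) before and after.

Decreasing α from 0.1 to 0.05:
• Type I error rate decreases (α is the Type I rate by definition).
• Critical value moves from z_{α/2} = 1.645 to 1.96, so power = Φ(λ - z_{α/2}) goes from Φ(2.7 - 1.645) = 0.854 to Φ(2.7 - 1.96) = 0.77.
• Type II error rate β = 1 - power therefore increases (0.146 → 0.23).
Appropriate when false positives are costly — here, rolling out a layout that doesn't actually help — wasted engineering effort.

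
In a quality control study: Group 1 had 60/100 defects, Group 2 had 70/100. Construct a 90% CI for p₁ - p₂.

p̂₁ = 0.6, p̂₂ = 0.7. Difference = -0.1. CI = (-0.21, 0.01)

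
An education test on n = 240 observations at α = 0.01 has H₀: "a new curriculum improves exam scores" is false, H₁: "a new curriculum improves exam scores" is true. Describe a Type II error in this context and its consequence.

Type II error: failing to reject H₀ when it is false — concluding that a new curriculum improves exam scores is not supported when in fact it is. Consequence: keeping the old curriculum when the new one would have helped students.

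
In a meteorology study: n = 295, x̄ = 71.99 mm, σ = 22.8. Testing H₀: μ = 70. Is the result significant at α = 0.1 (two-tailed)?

z = (71.99 - 70)/(22.8/√295) = 1.499. Since |z| ≤ 1.645, not significant at α = 0.1.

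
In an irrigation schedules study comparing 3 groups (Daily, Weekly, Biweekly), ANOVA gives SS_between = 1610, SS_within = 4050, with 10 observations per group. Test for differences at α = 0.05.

df_between = 2, df_within = 27. F = MS_between/MS_within = 805.0/150.0 = 5.367. F_crit ≈ 3.354. Reject H₀. At least one mean differs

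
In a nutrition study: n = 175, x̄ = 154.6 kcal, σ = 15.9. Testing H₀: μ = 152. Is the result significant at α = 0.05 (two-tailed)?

z = (154.6 - 152)/(15.9/√175) = 2.163. Since |z| > 1.96, significant at α = 0.05.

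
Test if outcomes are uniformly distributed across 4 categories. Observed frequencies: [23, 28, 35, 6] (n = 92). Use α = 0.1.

Expected = 23 each. χ² = Σ(O-E)²/E = 19.913. df = 3, critical value = 6.251. Reject H₀.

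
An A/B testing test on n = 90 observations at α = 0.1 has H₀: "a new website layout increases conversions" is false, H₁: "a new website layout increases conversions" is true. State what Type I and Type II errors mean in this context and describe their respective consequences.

Type I (false positive): concluding that a new website layout increases conversions when it is not — rolling out a layout that doesn't actually help — wasted engineering effort. Type II (false negative): failing to conclude that a new website layout increases conversions when it is — discarding a layout that would have improved conversions — lost revenue. Which is costlier depends on domain priorities and is a judgement call rather than a statistical fact.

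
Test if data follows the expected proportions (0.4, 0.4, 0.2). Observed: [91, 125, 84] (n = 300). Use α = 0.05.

Expected: [120.0, 120.0, 60.0]. χ² = 16.817. df = 2, critical = 5.991. Reject H₀.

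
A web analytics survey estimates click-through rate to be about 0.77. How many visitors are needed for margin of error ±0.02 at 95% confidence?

n = z²p(1-p)/E² = 1.96²×0.77×0.23/0.02² = 1700.9 → n = 1701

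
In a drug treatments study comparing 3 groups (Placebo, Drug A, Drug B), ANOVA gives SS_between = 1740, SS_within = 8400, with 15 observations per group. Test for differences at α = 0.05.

df_between = 2, df_within = 42. F = MS_between/MS_within = 870.0/200.0 = 4.35. F_crit ≈ 3.22. Reject H₀. At least one mean differs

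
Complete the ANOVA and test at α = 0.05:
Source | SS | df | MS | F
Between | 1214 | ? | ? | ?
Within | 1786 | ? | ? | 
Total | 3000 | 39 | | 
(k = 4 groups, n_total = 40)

df_between = 3, df_within = 36. MS_between = 404.67, MS_within = 49.61. F = 8.157, F_crit ≈ 2.866. Reject H₀.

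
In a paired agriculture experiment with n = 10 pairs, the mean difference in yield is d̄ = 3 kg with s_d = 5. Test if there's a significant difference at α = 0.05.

t = d̄/(s_d/√n) = 3/(5/√10) = 1.897. df = 9, critical t = ±2.262. Fail to reject H₀.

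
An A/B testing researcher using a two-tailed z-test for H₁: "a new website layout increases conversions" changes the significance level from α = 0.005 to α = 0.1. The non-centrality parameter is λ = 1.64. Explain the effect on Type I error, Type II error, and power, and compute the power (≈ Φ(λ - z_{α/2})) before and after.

Increasing α from 0.005 to 0.1:
• Type I error rate increases (α is the Type I rate by definition).
• Critical value moves from z_{α/2} = 2.807 to 1.645, so power = Φ(λ - z_{α/2}) goes from Φ(1.64 - 2.807) = 0.122 to Φ(1.64 - 1.645) = 0.498.
• Type II error rate β = 1 - power therefore decreases (0.878 → 0.502).
Appropriate when false negatives are costly — here, discarding a layout that would have improved conversions — lost revenue.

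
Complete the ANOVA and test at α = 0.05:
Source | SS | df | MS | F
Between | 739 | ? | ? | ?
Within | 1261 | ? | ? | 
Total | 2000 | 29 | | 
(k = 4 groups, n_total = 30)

df_between = 3, df_within = 26. MS_between = 246.33, MS_within = 48.5. F = 5.079, F_crit ≈ 2.975. Reject H₀.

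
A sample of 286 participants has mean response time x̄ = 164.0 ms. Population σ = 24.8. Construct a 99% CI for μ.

CI = x̄ ± z*(σ/√n) = 164.0 ± 2.576(24.8/√286) = 164.0 ± 3.78 = (160.22, 167.78)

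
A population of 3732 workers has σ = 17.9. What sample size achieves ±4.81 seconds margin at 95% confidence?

Without FPC: n₀ = (1.96×17.9/4.81)² = 53.202. With FPC: n = n₀N/(n₀+N-1) = 52.5 → n = 53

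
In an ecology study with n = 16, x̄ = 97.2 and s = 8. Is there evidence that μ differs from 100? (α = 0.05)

t = (x̄ - μ₀)/(s/√n) = (97.2 - 100)/(8/√16) = -1.4. df = 15, critical t = ±2.131. Fail to reject H₀.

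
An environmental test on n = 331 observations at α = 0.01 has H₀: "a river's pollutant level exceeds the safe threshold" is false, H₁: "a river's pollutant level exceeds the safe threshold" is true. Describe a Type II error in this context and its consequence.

Type II error: failing to reject H₀ when it is false — concluding that a river's pollutant level exceeds the safe threshold is not supported when in fact it is. Consequence: allowing unsafe pollution to continue.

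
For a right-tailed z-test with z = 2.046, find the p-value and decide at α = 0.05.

p = P(Z > 2.046) = 1 - Φ(2.046) ≈ 0.0204. Since p < 0.05, reject H₀ (significant) at α = 0.05.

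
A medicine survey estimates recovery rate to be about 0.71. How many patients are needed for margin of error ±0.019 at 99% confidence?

n = z²p(1-p)/E² = 2.576²×0.71×0.29/0.019² = 3784.8 → n = 3785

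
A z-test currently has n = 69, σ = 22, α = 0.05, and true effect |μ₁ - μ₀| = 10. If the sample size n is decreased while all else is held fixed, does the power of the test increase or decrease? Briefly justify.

Power decreases: a smaller n inflates the standard error σ/√n, pulling the sampling distribution under H₁ back toward the critical value.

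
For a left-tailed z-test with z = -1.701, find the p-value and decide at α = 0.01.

p = P(Z < -1.701) = Φ(-1.701) ≈ 0.0445. Since p ≥ 0.01, fail to reject H₀ (not significant) at α = 0.01.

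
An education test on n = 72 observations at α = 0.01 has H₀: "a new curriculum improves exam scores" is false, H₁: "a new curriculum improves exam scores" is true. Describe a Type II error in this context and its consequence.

Type II error: failing to reject H₀ when it is false — concluding that a new curriculum improves exam scores is not supported when in fact it is. Consequence: keeping the old curriculum when the new one would have helped students.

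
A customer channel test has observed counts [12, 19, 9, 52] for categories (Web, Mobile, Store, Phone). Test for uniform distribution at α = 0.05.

Expected = 23 each. χ² = Σ(O-E)²/E = 51.043. df = 3, critical value = 7.815. Reject H₀.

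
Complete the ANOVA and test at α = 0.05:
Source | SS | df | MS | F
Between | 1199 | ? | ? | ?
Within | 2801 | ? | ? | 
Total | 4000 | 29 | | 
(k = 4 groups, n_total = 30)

df_between = 3, df_within = 26. MS_between = 399.67, MS_within = 107.73. F = 3.71, F_crit ≈ 2.975. Reject H₀.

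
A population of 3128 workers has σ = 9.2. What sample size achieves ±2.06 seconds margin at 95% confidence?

Without FPC: n₀ = (1.96×9.2/2.06)² = 76.622. With FPC: n = n₀N/(n₀+N-1) = 74.8 → n = 75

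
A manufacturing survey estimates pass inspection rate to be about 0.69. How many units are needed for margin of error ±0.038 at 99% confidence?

n = z²p(1-p)/E² = 2.576²×0.69×0.31/0.038² = 983.0 → n = 983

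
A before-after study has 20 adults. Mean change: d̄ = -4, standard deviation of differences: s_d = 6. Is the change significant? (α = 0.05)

t = d̄/(s_d/√n) = -4/(6/√20) = -2.981. df = 19, critical t = ±2.093. Reject H₀.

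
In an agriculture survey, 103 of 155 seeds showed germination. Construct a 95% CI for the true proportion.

p̂ = 0.665. CI = p̂ ± z*√(p̂(1-p̂)/n) = (0.59, 0.739)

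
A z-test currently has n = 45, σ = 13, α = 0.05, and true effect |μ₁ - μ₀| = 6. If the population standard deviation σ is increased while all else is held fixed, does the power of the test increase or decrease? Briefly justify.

Power decreases: a larger σ inflates the standard error σ/√n, pulling the sampling distribution under H₁ back toward the critical value.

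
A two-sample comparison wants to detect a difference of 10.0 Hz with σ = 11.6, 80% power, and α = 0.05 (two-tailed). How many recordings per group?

n per group = 2(z_α/2 + z_β)²σ²/d² = 2×(1.96 + 0.84)²×11.6²/10.0² = 21.1 → n = 22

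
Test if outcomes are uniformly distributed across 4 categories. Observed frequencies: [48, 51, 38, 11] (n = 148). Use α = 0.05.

Expected = 37 each. χ² = Σ(O-E)²/E = 26.865. df = 3, critical value = 7.815. Reject H₀.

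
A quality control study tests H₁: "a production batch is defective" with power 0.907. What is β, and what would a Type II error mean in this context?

β = 1 - power = 1 - 0.907 = 0.093. A Type II error is failing to reject H₀ when H₀ is false (false negative) — here, failing to conclude that a production batch is defective when in fact it is true. Consequence: shipping a defective batch — faulty products reach customers.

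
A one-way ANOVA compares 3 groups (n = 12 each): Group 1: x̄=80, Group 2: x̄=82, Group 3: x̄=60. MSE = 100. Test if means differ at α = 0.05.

Grand mean = 74.0. SS_between = 3552.0, MS_between = 1776.0. F = 17.76, F_crit ≈ 3.285. Reject H₀.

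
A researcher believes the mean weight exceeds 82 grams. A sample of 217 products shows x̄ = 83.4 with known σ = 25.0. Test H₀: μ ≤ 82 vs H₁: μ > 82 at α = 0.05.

z = 0.825. Critical value: 1.645. Fail to reject H₀.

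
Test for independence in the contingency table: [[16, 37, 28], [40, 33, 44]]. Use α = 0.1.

χ² = 7.782. df = 2, critical = 4.605. Reject H₀. Variables are dependent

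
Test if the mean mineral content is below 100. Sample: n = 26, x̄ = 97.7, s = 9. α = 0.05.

t = (97.7 - 100)/(9/√26) = -1.303, df = 25. Critical t = -1.708. Fail to reject H₀.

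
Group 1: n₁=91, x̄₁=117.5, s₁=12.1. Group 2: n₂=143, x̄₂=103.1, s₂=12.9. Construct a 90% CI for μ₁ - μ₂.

Difference = 14.4. SE = √(12.1²/91 + 12.9²/143) = 1.665. CI = (11.66, 17.14)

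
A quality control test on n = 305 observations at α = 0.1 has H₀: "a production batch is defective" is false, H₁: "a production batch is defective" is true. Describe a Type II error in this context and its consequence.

Type II error: failing to reject H₀ when it is false — concluding that a production batch is defective is not supported when in fact it is. Consequence: shipping a defective batch — faulty products reach customers.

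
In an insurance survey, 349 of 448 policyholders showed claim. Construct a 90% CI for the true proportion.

p̂ = 0.779. CI = p̂ ± z*√(p̂(1-p̂)/n) = (0.747, 0.811)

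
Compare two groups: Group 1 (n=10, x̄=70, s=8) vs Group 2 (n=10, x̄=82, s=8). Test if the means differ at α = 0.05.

Pooled sp = 8.0. t = -3.354, df = 18. Critical t = ±2.101. Reject H₀.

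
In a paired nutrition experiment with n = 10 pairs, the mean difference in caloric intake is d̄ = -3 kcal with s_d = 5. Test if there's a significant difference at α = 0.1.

t = d̄/(s_d/√n) = -3/(5/√10) = -1.897. df = 9, critical t = ±1.833. Reject H₀.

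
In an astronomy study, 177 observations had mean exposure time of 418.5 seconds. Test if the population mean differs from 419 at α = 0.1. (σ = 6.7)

z = (x̄ - μ₀)/(σ/√n) = (418.5 - 419)/(6.7/√177) = -0.993. Critical value: ±1.645. Since |-0.993| ≤ 1.645, Fail to reject H₀.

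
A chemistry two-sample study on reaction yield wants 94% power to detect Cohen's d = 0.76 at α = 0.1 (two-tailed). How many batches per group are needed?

z_{α/2} = 1.645, z_β = Φ⁻¹(0.94) = 1.555. For medium effect (d = 0.76): n per group = 2(z_{α/2} + z_β)²/d² = 2(1.645 + 1.555)²/0.76² = 35.5 → 36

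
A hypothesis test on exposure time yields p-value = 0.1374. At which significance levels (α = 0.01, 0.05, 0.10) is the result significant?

p = 0.1374. Not significant at any of the given levels.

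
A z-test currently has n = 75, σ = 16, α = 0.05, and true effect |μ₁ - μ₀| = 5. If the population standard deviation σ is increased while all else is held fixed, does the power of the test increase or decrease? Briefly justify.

Power decreases: a larger σ inflates the standard error σ/√n, pulling the sampling distribution under H₁ back toward the critical value.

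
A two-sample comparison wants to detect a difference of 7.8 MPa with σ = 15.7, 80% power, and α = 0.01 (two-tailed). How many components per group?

n per group = 2(z_α/2 + z_β)²σ²/d² = 2×(2.576 + 0.84)²×15.7²/7.8² = 94.6 → n = 95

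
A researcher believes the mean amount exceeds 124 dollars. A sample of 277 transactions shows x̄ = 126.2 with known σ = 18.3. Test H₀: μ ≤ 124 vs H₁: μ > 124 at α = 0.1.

z = 2.001. Critical value: 1.28. Reject H₀.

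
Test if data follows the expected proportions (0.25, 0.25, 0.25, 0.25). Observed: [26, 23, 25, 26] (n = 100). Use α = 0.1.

Expected: [25.0, 25.0, 25.0, 25.0]. χ² = 0.24. df = 3, critical = 6.251. Fail to reject H₀.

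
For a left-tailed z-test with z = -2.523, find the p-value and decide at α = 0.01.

p = P(Z < -2.523) = Φ(-2.523) ≈ 0.0058. Since p < 0.01, reject H₀ (significant) at α = 0.01.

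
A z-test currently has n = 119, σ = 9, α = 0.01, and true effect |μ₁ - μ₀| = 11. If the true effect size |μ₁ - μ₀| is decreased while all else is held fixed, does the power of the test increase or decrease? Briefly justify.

Power decreases: a smaller true effect decreases the non-centrality λ = |μ₁ - μ₀|/(σ/√n).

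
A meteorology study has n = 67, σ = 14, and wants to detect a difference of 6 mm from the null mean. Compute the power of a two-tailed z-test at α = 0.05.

SE = σ/√n = 14/√67 = 1.71. Non-centrality λ = d/SE = 6/1.71 = 3.508. Power ≈ Φ(λ - z_{α/2}) = Φ(3.508 - 1.96) = Φ(1.548) = 0.939.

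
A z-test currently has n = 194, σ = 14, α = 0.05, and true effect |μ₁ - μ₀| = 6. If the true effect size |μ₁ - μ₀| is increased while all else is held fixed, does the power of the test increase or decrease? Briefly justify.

Power increases: a larger true effect increases the non-centrality λ = |μ₁ - μ₀|/(σ/√n).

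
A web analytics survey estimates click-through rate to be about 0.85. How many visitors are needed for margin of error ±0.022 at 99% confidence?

n = z²p(1-p)/E² = 2.576²×0.85×0.15/0.022² = 1748.1 → n = 1749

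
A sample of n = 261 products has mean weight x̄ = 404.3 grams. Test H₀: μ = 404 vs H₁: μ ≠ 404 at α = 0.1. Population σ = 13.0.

z = (x̄ - μ₀)/(σ/√n) = (404.3 - 404)/(13.0/√261) = 0.373. Critical value: ±1.645. Since |0.373| ≤ 1.645, Fail to reject H₀.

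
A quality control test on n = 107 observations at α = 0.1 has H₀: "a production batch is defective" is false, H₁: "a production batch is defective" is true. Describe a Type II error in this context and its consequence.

Type II error: failing to reject H₀ when it is false — concluding that a production batch is defective is not supported when in fact it is. Consequence: shipping a defective batch — faulty products reach customers.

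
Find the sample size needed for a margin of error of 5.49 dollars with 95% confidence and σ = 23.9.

n = (z*σ/E)² = (1.96×23.9/5.49)² = 72.8 → n = 73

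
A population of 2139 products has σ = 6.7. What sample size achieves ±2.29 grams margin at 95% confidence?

Without FPC: n₀ = (1.96×6.7/2.29)² = 32.884. With FPC: n = n₀N/(n₀+N-1) = 32.4 → n = 33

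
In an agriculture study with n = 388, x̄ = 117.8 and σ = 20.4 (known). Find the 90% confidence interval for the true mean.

CI = x̄ ± z*(σ/√n) = 117.8 ± 1.645(20.4/√388) = 117.8 ± 1.7 = (116.1, 119.5)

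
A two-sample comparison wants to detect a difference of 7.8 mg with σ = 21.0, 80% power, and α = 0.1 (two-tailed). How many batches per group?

n per group = 2(z_α/2 + z_β)²σ²/d² = 2×(1.645 + 0.84)²×21.0²/7.8² = 89.5 → n = 90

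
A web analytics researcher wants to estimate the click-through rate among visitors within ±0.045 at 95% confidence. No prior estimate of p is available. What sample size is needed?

Conservative approach: use p = 0.5 (maximizes p(1-p) = 0.25). n = z²(0.25)/E² = 1.96²×0.25/0.045² = 474.3 → n = 475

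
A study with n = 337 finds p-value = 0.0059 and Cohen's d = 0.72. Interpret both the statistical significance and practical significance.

Statistically significant (p = 0.0059 < 0.05). Cohen's d = 0.72 indicates a medium effect size. Both statistical and practical significance should be considered.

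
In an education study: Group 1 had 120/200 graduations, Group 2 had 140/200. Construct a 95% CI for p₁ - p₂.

p̂₁ = 0.6, p̂₂ = 0.7. Difference = -0.1. CI = (-0.193, -0.007)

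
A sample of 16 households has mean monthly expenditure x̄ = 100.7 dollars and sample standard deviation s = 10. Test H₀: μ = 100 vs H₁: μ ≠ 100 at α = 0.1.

t = (x̄ - μ₀)/(s/√n) = (100.7 - 100)/(10/√16) = 0.28. df = 15, critical t = ±1.753. Fail to reject H₀.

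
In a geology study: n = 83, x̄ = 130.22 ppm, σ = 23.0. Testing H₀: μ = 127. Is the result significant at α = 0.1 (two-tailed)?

z = (130.22 - 127)/(23.0/√83) = 1.275. Since |z| ≤ 1.645, not significant at α = 0.1.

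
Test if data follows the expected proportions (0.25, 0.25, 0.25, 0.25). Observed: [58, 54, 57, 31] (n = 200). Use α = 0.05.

Expected: [50.0, 50.0, 50.0, 50.0]. χ² = 9.8. df = 3, critical = 7.815. Reject H₀.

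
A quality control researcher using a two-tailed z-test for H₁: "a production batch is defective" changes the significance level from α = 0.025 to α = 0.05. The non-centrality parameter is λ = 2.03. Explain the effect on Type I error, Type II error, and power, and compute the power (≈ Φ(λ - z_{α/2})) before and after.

Increasing α from 0.025 to 0.05:
• Type I error rate increases (α is the Type I rate by definition).
• Critical value moves from z_{α/2} = 2.241 to 1.96, so power = Φ(λ - z_{α/2}) goes from Φ(2.03 - 2.241) = 0.416 to Φ(2.03 - 1.96) = 0.528.
• Type II error rate β = 1 - power therefore decreases (0.584 → 0.472).
Appropriate when false negatives are costly — here, shipping a defective batch — faulty products reach customers.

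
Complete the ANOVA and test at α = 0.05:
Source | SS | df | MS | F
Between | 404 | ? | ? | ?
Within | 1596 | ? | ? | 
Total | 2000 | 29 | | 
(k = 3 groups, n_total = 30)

df_between = 2, df_within = 27. MS_between = 202.0, MS_within = 59.11. F = 3.417, F_crit ≈ 3.354. Reject H₀.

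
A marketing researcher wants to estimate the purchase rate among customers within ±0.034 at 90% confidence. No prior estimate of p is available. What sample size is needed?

Conservative approach: use p = 0.5 (maximizes p(1-p) = 0.25). n = z²(0.25)/E² = 1.645²×0.25/0.034² = 585.2 → n = 586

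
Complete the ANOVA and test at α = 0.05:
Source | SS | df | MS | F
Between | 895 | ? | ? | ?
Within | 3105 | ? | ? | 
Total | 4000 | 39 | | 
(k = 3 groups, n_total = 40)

df_between = 2, df_within = 37. MS_between = 447.5, MS_within = 83.92. F = 5.333, F_crit ≈ 3.252. Reject H₀.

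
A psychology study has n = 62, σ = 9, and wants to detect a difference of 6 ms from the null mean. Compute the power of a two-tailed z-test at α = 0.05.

SE = σ/√n = 9/√62 = 1.143. Non-centrality λ = d/SE = 6/1.143 = 5.249. Power ≈ Φ(λ - z_{α/2}) = Φ(5.249 - 1.96) = Φ(3.289) = 0.999.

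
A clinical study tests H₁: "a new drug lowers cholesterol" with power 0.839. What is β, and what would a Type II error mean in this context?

β = 1 - power = 1 - 0.839 = 0.161. A Type II error is failing to reject H₀ when H₀ is false (false negative) — here, failing to conclude that a new drug lowers cholesterol when in fact it is true. Consequence: shelving an effective drug — patients miss out on a treatment that would have helped.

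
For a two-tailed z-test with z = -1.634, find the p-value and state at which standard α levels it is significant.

p = 2·P(Z > |-1.634|) = 2·(1 - Φ(1.634)) ≈ 0.1023. Not significant at any standard level.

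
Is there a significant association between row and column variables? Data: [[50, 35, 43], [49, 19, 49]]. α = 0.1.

χ² = 4.658. df = 2, critical = 4.605. Reject H₀. Variables are dependent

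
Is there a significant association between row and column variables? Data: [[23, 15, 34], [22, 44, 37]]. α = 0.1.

χ² = 9.2. df = 2, critical = 4.605. Reject H₀. Variables are dependent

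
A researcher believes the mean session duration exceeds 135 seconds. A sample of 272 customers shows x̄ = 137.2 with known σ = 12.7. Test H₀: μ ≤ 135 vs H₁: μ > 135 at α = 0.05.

z = 2.857. Critical value: 1.645. Reject H₀.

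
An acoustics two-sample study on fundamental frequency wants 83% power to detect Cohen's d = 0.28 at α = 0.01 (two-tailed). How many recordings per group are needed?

z_{α/2} = 2.576, z_β = Φ⁻¹(0.83) = 0.954. For small effect (d = 0.28): n per group = 2(z_{α/2} + z_β)²/d² = 2(2.576 + 0.954)²/0.28² = 317.9 → 318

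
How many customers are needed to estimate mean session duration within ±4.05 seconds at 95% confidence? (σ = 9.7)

n = (z*σ/E)² = (1.96×9.7/4.05)² = 22.04 → n = 23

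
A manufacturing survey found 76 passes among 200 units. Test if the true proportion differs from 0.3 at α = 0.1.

p̂ = 0.38, p₀ = 0.3. z = (p̂ - p₀)/√(p₀(1-p₀)/n) = 2.469. Critical: ±1.645. Reject H₀.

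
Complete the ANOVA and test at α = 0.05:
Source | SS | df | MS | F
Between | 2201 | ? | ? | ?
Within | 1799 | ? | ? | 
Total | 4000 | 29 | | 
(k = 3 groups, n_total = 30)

df_between = 2, df_within = 27. MS_between = 1100.5, MS_within = 66.63. F = 16.517, F_crit ≈ 3.354. Reject H₀.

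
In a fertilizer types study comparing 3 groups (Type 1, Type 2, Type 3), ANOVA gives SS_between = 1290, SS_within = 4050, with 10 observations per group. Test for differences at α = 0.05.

df_between = 2, df_within = 27. F = MS_between/MS_within = 645.0/150.0 = 4.3. F_crit ≈ 3.354. Reject H₀. At least one mean differs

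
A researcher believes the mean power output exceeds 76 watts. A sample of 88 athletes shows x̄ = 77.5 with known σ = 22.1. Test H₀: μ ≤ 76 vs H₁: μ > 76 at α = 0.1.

z = 0.637. Critical value: 1.28. Fail to reject H₀.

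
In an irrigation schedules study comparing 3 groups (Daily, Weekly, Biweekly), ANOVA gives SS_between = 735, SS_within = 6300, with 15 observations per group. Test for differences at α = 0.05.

df_between = 2, df_within = 42. F = MS_between/MS_within = 367.5/150.0 = 2.45. F_crit ≈ 3.22. Fail to reject H₀.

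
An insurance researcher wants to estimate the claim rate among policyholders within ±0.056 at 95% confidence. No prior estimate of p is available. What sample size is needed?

Conservative approach: use p = 0.5 (maximizes p(1-p) = 0.25). n = z²(0.25)/E² = 1.96²×0.25/0.056² = 306.2 → n = 307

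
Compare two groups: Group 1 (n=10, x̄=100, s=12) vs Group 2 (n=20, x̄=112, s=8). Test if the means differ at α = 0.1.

Pooled sp = 9.47. t = -3.271, df = 28. Critical t = ±1.701. Reject H₀.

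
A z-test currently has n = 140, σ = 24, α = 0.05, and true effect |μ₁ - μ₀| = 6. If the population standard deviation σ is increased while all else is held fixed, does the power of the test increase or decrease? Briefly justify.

Power decreases: a larger σ inflates the standard error σ/√n, pulling the sampling distribution under H₁ back toward the critical value.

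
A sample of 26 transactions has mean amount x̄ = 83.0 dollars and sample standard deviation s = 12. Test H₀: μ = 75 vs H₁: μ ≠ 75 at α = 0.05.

t = (x̄ - μ₀)/(s/√n) = (83.0 - 75)/(12/√26) = 3.399. df = 25, critical t = ±2.06. Reject H₀.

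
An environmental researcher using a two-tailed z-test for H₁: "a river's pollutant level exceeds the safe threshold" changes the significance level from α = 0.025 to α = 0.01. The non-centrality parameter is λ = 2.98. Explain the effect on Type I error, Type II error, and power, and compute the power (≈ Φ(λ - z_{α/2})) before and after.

Decreasing α from 0.025 to 0.01:
• Type I error rate decreases (α is the Type I rate by definition).
• Critical value moves from z_{α/2} = 2.241 to 2.576, so power = Φ(λ - z_{α/2}) goes from Φ(2.98 - 2.241) = 0.77 to Φ(2.98 - 2.576) = 0.657.
• Type II error rate β = 1 - power therefore increases (0.23 → 0.343).
Appropriate when false positives are costly — here, shutting down a compliant factory unnecessarily.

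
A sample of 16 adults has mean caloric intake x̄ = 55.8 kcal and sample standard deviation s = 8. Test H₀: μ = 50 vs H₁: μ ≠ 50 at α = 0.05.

t = (x̄ - μ₀)/(s/√n) = (55.8 - 50)/(8/√16) = 2.9. df = 15, critical t = ±2.131. Reject H₀.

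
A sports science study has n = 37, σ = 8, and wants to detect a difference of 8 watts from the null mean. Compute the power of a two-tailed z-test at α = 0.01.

SE = σ/√n = 8/√37 = 1.315. Non-centrality λ = d/SE = 8/1.315 = 6.083. Power ≈ Φ(λ - z_{α/2}) = Φ(6.083 - 2.576) = Φ(3.507) = 1.0.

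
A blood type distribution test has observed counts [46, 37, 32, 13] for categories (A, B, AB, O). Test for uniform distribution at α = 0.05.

Expected = 32 each. χ² = Σ(O-E)²/E = 18.188. df = 3, critical value = 7.815. Reject H₀.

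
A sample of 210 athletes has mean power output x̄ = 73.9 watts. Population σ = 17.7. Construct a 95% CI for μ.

CI = x̄ ± z*(σ/√n) = 73.9 ± 1.96(17.7/√210) = 73.9 ± 2.39 = (71.51, 76.29)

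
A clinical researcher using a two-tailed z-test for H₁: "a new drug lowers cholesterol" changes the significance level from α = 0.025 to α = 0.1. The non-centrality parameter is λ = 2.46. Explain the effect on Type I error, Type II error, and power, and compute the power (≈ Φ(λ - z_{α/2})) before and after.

Increasing α from 0.025 to 0.1:
• Type I error rate increases (α is the Type I rate by definition).
• Critical value moves from z_{α/2} = 2.241 to 1.645, so power = Φ(λ - z_{α/2}) goes from Φ(2.46 - 2.241) = 0.587 to Φ(2.46 - 1.645) = 0.792.
• Type II error rate β = 1 - power therefore decreases (0.413 → 0.208).
Appropriate when false negatives are costly — here, shelving an effective drug — patients miss out on a treatment that would have helped.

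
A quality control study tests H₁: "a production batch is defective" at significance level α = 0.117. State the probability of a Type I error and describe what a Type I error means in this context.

P(Type I error) = α = 0.117. A Type I error is rejecting H₀ when H₀ is actually true (false positive) — here, concluding that a production batch is defective when in fact this is not the case. Consequence: scrapping a good batch — wasted material and cost for no reason.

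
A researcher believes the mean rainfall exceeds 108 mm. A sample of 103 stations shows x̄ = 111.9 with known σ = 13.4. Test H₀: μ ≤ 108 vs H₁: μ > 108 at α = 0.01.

z = 2.954. Critical value: 2.33. Reject H₀.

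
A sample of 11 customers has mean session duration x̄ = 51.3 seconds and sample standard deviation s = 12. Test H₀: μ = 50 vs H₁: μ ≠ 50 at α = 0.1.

t = (x̄ - μ₀)/(s/√n) = (51.3 - 50)/(12/√11) = 0.359. df = 10, critical t = ±1.812. Fail to reject H₀.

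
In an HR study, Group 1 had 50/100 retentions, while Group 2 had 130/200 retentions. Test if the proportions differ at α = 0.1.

p̂₁ = 0.5, p̂₂ = 0.65, pooled p̂ = 0.6. z = -2.5. Critical: ±1.645. Reject H₀.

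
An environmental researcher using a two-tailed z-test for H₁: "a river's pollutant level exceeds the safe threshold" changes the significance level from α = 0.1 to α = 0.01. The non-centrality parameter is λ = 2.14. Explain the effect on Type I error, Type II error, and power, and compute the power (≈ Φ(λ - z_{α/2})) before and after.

Decreasing α from 0.1 to 0.01:
• Type I error rate decreases (α is the Type I rate by definition).
• Critical value moves from z_{α/2} = 1.645 to 2.576, so power = Φ(λ - z_{α/2}) goes from Φ(2.14 - 1.645) = 0.69 to Φ(2.14 - 2.576) = 0.331.
• Type II error rate β = 1 - power therefore increases (0.31 → 0.669).
Appropriate when false positives are costly — here, shutting down a compliant factory unnecessarily.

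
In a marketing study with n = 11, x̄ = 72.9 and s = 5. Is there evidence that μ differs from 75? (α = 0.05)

t = (x̄ - μ₀)/(s/√n) = (72.9 - 75)/(5/√11) = -1.393. df = 10, critical t = ±2.228. Fail to reject H₀.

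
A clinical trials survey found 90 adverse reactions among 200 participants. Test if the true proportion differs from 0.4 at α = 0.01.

p̂ = 0.45, p₀ = 0.4. z = (p̂ - p₀)/√(p₀(1-p₀)/n) = 1.443. Critical: ±2.576. Fail to reject H₀.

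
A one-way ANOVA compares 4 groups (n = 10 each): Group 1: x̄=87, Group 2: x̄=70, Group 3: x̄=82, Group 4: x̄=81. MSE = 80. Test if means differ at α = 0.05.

Grand mean = 80.0. SS_between = 1540.0, MS_between = 513.33. F = 6.417, F_crit ≈ 2.866. Reject H₀.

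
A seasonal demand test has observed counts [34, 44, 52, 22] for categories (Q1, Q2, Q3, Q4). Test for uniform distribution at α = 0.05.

Expected = 38 each. χ² = Σ(O-E)²/E = 13.263. df = 3, critical value = 7.815. Reject H₀.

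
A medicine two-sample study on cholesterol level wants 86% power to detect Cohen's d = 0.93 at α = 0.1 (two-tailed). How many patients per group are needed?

z_{α/2} = 1.645, z_β = Φ⁻¹(0.86) = 1.08. For large effect (d = 0.93): n per group = 2(z_{α/2} + z_β)²/d² = 2(1.645 + 1.08)²/0.93² = 17.2 → 18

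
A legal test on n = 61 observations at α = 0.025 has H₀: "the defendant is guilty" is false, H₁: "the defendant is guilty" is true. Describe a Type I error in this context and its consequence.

Type I error: rejecting H₀ when it is true — concluding that the defendant is guilty when in fact it is not. Consequence: convicting an innocent person.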